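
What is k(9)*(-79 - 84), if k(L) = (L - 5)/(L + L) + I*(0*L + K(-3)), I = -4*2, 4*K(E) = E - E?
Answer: -326/9 ≈ -36.222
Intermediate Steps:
K(E) = 0 (K(E) = (E - E)/4 = (¼)*0 = 0)
I = -8
k(L) = (-5 + L)/(2*L) (k(L) = (L - 5)/(L + L) - 8*(0*L + 0) = (-5 + L)/((2*L)) - 8*(0 + 0) = (-5 + L)*(1/(2*L)) - 8*0 = (-5 + L)/(2*L) + 0 = (-5 + L)/(2*L))
k(9)*(-79 - 84) = ((½)*(-5 + 9)/9)*(-79 - 84) = ((½)*(⅑)*4)*(-163) = (2/9)*(-163) = -326/9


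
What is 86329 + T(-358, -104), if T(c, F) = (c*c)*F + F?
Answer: -13242831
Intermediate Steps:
T(c, F) = F + F*c**2 (T(c, F) = c**2*F + F = F*c**2 + F = F + F*c**2)
86329 + T(-358, -104) = 86329 - 104*(1 + (-358)**2) = 86329 - 104*(1 + 128164) = 86329 - 104*128165 = 86329 - 13329160 = -13242831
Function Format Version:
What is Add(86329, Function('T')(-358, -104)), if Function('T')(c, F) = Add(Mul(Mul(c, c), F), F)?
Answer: -13242831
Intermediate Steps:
Function('T')(c, F) = Add(F, Mul(F, Pow(c, 2))) (Function('T')(c, F) = Add(Mul(Pow(c, 2), F), F) = Add(Mul(F, Pow(c, 2)), F) = Add(F, Mul(F, Pow(c, 2))))
Add(86329, Function('T')(-358, -104)) = Add(86329, Mul(-104, Add(1, Pow(-358, 2)))) = Add(86329, Mul(-104, Add(1, 128164))) = Add(86329, Mul(-104, 128165)) = Add(86329, -13329160) = -13242831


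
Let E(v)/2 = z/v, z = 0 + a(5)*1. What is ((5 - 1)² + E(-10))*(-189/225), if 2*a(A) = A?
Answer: -651/50 ≈ -13.020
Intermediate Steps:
a(A) = A/2
z = 5/2 (z = 0 + ((½)*5)*1 = 0 + (5/2)*1 = 0 + 5/2 = 5/2 ≈ 2.5000)
E(v) = 5/v (E(v) = 2*(5/(2*v)) = 5/v)
((5 - 1)² + E(-10))*(-189/225) = ((5 - 1)² + 5/(-10))*(-189/225) = (4² + 5*(-⅒))*(-189*1/225) = (16 - ½)*(-21/25) = (31/2)*(-21/25) = -651/50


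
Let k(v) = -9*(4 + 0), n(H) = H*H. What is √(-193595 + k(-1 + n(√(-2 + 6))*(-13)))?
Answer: I*√193631 ≈ 440.04*I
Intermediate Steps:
n(H) = H²
k(v) = -36 (k(v) = -9*4 = -36)
√(-193595 + k(-1 + n(√(-2 + 6))*(-13))) = √(-193595 - 36) = √(-193631) = I*√193631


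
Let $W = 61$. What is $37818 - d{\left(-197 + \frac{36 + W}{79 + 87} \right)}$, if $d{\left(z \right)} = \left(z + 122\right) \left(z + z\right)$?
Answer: $\frac{118286839}{13778} \approx 8585.2$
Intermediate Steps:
$d{\left(z \right)} = 2 z \left(122 + z\right)$ ($d{\left(z \right)} = \left(122 + z\right) 2 z = 2 z \left(122 + z\right)$)
$37818 - d{\left(-197 + \frac{36 + W}{79 + 87} \right)} = 37818 - 2 \left(-197 + \frac{36 + 61}{79 + 87}\right) \left(122 - \left(197 - \frac{36 + 61}{79 + 87}\right)\right) = 37818 - 2 \left(-197 + \frac{97}{166}\right) \left(122 - \left(197 - \frac{97}{166}\right)\right) = 37818 - 2 \left(-197 + 97 \cdot \frac{1}{166}\right) \left(122 + \left(-197 + 97 \cdot \frac{1}{166}\right)\right) = 37818 - 2 \left(-197 + \frac{97}{166}\right) \left(122 + \left(-197 + \frac{97}{166}\right)\right) = 37818 - 2 \left(- \frac{32605}{166}\right) \left(122 - \frac{32605}{166}\right) = 37818 - 2 \left(- \frac{32605}{166}\right) \left(- \frac{12353}{166}\right) = 37818 - \frac{402769565}{13778} = \frac{118286839}{13778}$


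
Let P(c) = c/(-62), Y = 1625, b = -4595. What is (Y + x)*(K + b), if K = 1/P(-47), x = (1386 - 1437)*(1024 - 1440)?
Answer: -4931440423/47 ≈ -1.0492e+8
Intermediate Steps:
P(c) = -c/62 (P(c) = c*(-1/62) = -c/62)
x = 21216 (x = -51*(-416) = 21216)
K = 62/47 (K = 1/(-1/62*(-47)) = 1/(47/62) = 62/47 ≈ 1.3191)
(Y + x)*(K + b) = (1625 + 21216)*(62/47 - 4595) = 22841*(-215903/47) = -4931440423/47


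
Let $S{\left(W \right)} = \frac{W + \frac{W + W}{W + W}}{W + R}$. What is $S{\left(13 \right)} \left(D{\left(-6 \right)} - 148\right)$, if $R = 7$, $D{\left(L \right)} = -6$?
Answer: $- \frac{539}{5} \approx -107.8$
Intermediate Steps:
$S{\left(W \right)} = \frac{1 + W}{7 + W}$ ($S{\left(W \right)} = \frac{W + \frac{W + W}{W + W}}{W + 7} = \frac{W + \frac{2 W}{2 W}}{7 + W} = \frac{W + 2 W \frac{1}{2 W}}{7 + W} = \frac{W + 1}{7 + W} = \frac{1 + W}{7 + W}$)
$S{\left(13 \right)} \left(D{\left(-6 \right)} - 148\right) = \frac{1 + 13}{7 + 13} \left(-6 - 148\right) = \frac{1}{20} \cdot 14 \left(-154\right) = \frac{7}{10} \left(-154\right) = - \frac{539}{5}$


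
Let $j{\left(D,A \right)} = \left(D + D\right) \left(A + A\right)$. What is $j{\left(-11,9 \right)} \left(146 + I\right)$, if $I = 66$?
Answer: $-83952$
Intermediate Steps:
$j{\left(D,A \right)} = 4 A D$ ($j{\left(D,A \right)} = 2 D 2 A = 4 A D$)
$j{\left(-11,9 \right)} \left(146 + I\right) = 4 \cdot 9 \left(-11\right) \left(146 + 66\right) = \left(-396\right) 212 = -83952$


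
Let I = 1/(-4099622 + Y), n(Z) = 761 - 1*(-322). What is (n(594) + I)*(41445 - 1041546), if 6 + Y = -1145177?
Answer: -5680697506505214/5244805 ≈ -1.0831e+9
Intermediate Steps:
Y = -1145183 (Y = -6 - 1145177 = -1145183)
n(Z) = 1083 (n(Z) = 761 + 322 = 1083)
I = -1/5244805 (I = 1/(-4099622 - 1145183) = 1/(-5244805) = -1/5244805 ≈ -1.9066e-7)
(n(594) + I)*(41445 - 1041546) = (1083 - 1/5244805)*(41445 - 1041546) = (5680123814/5244805)*(-1000101) = -5680697506505214/5244805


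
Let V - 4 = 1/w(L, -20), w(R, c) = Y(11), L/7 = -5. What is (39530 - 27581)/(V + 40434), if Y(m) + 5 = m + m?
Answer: 67711/229149 ≈ 0.29549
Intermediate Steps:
L = -35 (L = 7*(-5) = -35)
Y(m) = -5 + 2*m (Y(m) = -5 + (m + m) = -5 + 2*m)
w(R, c) = 17 (w(R, c) = -5 + 2*11 = -5 + 22 = 17)
V = 69/17 (V = 4 + 1/17 = 69/17 ≈ 4.0588)
(39530 - 27581)/(V + 40434) = (39530 - 27581)/(69/17 + 40434) = 11949/(687447/17) = 11949*(17/687447) = 67711/229149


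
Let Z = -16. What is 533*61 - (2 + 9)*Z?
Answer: 32689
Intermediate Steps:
533*61 - (2 + 9)*Z = 533*61 - (2 + 9)*(-16) = 32513 - 11*(-16) = 32513 - 1*(-176) = 32513 + 176 = 32689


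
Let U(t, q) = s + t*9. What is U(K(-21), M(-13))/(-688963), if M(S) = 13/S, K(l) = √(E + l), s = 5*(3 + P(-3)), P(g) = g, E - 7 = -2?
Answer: -36*I/688963 ≈ -5.2252e-5*I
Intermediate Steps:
E = 5 (E = 7 - 2 = 5)
s = 0 (s = 5*(3 - 3) = 5*0 = 0)
K(l) = √(5 + l)
U(t, q) = 9*t (U(t, q) = 0 + t*9 = 0 + 9*t = 9*t)
U(K(-21), M(-13))/(-688963) = (9*√(5 - 21))/(-688963) = (9*√(-16))*(-1/688963) = (9*(4*I))*(-1/688963) = (36*I)*(-1/688963) = -36*I/688963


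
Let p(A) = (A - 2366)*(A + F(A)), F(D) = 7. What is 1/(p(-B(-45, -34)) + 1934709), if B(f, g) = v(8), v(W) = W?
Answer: 1/1937083 ≈ 5.1624e-7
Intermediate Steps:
B(f, g) = 8
p(A) = (-2366 + A)*(7 + A) (p(A) = (A - 2366)*(A + 7) = (-2366 + A)*(7 + A))
1/(p(-B(-45, -34)) + 1934709) = 1/((-16562 + (-1*8)**2 - (-2359)*8) + 1934709) = 1/((-16562 + (-8)**2 - 2359*(-8)) + 1934709) = 1/((-16562 + 64 + 18872) + 1934709) = 1/(2374 + 1934709) = 1/1937083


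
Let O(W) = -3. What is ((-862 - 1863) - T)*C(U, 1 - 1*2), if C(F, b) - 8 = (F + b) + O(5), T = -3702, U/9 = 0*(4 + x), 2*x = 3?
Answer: 3908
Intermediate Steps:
x = 3/2 (x = (1/2)*3 = 3/2 ≈ 1.5000)
U = 0 (U = 9*(0*(4 + 3/2)) = 9*(0*(11/2)) = 9*0 = 0)
C(F, b) = 5 + F + b (C(F, b) = 8 + ((F + b) - 3) = 8 + (-3 + F + b) = 5 + F + b)
((-862 - 1863) - T)*C(U, 1 - 1*2) = ((-862 - 1863) - 1*(-3702))*(5 + 0 + (1 - 1*2)) = (-2725 + 3702)*(5 + 0 + (1 - 2)) = 977*(5 + 0 - 1) = 977*4 = 3908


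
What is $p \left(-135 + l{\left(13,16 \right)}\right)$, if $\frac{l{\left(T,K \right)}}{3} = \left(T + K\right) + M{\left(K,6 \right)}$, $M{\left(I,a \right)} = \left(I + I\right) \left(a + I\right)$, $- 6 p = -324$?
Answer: $111456$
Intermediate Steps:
$p = 54$ ($p = \left(- \frac{1}{6}\right) \left(-324\right) = 54$)
$M{\left(I,a \right)} = 2 I \left(I + a\right)$
$l{\left(T,K \right)} = 3 K + 3 T + 6 K \left(6 + K\right)$ ($l{\left(T,K \right)} = 3 \left(\left(T + K\right) + 2 K \left(K + 6\right)\right) = 3 \left(\left(K + T\right) + 2 K \left(6 + K\right)\right) = 3 \left(K + T + 2 K \left(6 + K\right)\right) = 3 K + 3 T + 6 K \left(6 + K\right)$)
$p \left(-135 + l{\left(13,16 \right)}\right) = 54 \left(-135 + \left(3 \cdot 16 + 3 \cdot 13 + 6 \cdot 16 \left(6 + 16\right)\right)\right) = 54 \left(-135 + \left(48 + 39 + 6 \cdot 16 \cdot 22\right)\right) = 54 \left(-135 + \left(48 + 39 + 2112\right)\right) = 54 \left(-135 + 2199\right) = 54 \cdot 2064 = 111456$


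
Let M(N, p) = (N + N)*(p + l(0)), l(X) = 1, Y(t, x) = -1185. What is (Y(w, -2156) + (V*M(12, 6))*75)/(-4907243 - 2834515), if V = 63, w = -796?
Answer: -264205/2580586 ≈ -0.10238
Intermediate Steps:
M(N, p) = 2*N*(1 + p) (M(N, p) = (N + N)*(p + 1) = (2*N)*(1 + p) = 2*N*(1 + p))
(Y(w, -2156) + (V*M(12, 6))*75)/(-4907243 - 2834515) = (-1185 + (63*(2*12*(1 + 6)))*75)/(-4907243 - 2834515) = (-1185 + (63*(2*12*7))*75)/(-7741758) = (-1185 + (63*168)*75)*(-1/7741758) = (-1185 + 10584*75)*(-1/7741758) = (-1185 + 793800)*(-1/7741758) = 792615*(-1/7741758) = -264205/2580586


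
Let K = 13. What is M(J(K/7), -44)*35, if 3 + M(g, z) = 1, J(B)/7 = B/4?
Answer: -70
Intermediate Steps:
J(B) = 7*B/4 (J(B) = 7*(B/4) = 7*B/4)
M(g, z) = -2 (M(g, z) = -3 + 1 = -2)
M(J(K/7), -44)*35 = -2*35 = -70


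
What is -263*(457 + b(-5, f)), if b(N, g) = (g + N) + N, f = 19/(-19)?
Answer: -117298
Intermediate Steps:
f = -1 (f = 19*(-1/19) = -1)
b(N, g) = g + 2*N (b(N, g) = (N + g) + N = g + 2*N)
-263*(457 + b(-5, f)) = -263*(457 + (-1 + 2*(-5))) = -263*(457 + (-1 - 10)) = -263*(457 - 11) = -263*446 = -117298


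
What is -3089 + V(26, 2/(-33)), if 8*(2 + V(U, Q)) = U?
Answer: -12351/4 ≈ -3087.8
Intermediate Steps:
V(U, Q) = -2 + U/8
-3089 + V(26, 2/(-33)) = -3089 + (-2 + (⅛)*26) = -3089 + (-2 + 13/4) = -3089 + 5/4 = -12351/4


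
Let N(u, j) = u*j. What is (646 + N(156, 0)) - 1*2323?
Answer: -1677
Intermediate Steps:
N(u, j) = j*u
(646 + N(156, 0)) - 1*2323 = (646 + 0*156) - 1*2323 = (646 + 0) - 2323 = 646 - 2323 = -1677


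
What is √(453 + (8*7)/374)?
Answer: √15846193/187 ≈ 21.287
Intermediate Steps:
√(453 + (8*7)/374) = √(453 + 56*(1/374)) = √(453 + 28/187) = √(84739/187) = √15846193/187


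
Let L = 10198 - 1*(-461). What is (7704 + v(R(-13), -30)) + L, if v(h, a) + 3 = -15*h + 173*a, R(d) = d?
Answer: 13365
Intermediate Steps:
L = 10659 (L = 10198 + 461 = 10659)
v(h, a) = -3 - 15*h + 173*a (v(h, a) = -3 + (-15*h + 173*a) = -3 - 15*h + 173*a)
(7704 + v(R(-13), -30)) + L = (7704 + (-3 - 15*(-13) + 173*(-30))) + 10659 = (7704 + (-3 + 195 - 5190)) + 10659 = (7704 - 4998) + 10659 = 2706 + 10659 = 13365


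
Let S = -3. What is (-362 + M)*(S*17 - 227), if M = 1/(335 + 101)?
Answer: 21938509/218 ≈ 1.0064e+5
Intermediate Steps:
M = 1/436 ≈ 0.0022936
(-362 + M)*(S*17 - 227) = (-362 + 1/436)*(-3*17 - 227) = -157831*(-51 - 227)/436 = -157831/436*(-278) = 21938509/218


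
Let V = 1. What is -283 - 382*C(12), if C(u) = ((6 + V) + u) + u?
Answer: -12125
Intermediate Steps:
C(u) = 7 + 2*u (C(u) = ((6 + 1) + u) + u = (7 + u) + u = 7 + 2*u)
-283 - 382*C(12) = -283 - 382*(7 + 2*12) = -283 - 382*(7 + 24) = -283 - 382*31 = -283 - 11842 = -12125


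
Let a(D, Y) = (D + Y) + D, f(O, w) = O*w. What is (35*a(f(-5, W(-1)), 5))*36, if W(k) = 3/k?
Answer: 44100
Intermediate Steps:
a(D, Y) = Y + 2*D
(35*a(f(-5, W(-1)), 5))*36 = (35*(5 + 2*(-15/(-1))))*36 = (35*(5 + 2*(-15*(-1))))*36 = (35*(5 + 2*(-5*(-3))))*36 = (35*(5 + 2*15))*36 = (35*(5 + 30))*36 = (35*35)*36 = 1225*36 = 44100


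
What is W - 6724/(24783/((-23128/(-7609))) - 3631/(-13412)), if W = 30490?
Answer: 393440472034346/12904267417 ≈ 30489.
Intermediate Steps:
W - 6724/(24783/((-23128/(-7609))) - 3631/(-13412)) = 30490 - 6724/(24783/((-23128/(-7609))) - 3631/(-13412)) = 30490 - 6724/(24783/((-23128*(-1/7609))) - 3631*(-1/13412)) = 30490 - 6724/(24783/(3304/1087) + 3631/13412) = 30490 - 6724/(24783*(1087/3304) + 3631/13412) = 30490 - 6724/(26939121/3304 + 3631/13412) = 30490 - 6724/12904267417/1582616 = 30490 - 6724*1582616/12904267417 = 30490 - 10641509984/12904267417 = 393440472034346/12904267417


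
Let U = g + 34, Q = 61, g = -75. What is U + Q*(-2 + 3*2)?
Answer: 203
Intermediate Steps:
U = -41 (U = -75 + 34 = -41)
U + Q*(-2 + 3*2) = -41 + 61*(-2 + 3*2) = -41 + 61*(-2 + 6) = -41 + 61*4 = -41 + 244 = 203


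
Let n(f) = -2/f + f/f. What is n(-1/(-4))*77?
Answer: -539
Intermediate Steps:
n(f) = 1 - 2/f (n(f) = -2/f + 1 = 1 - 2/f)
n(-1/(-4))*77 = ((-2 - 1/(-4))/((-1/(-4))))*77 = ((-2 - 1*(-¼))/((-1*(-¼))))*77 = ((-2 + ¼)/(¼))*77 = (4*(-7/4))*77 = -7*77 = -539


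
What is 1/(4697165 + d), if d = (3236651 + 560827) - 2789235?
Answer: 1/5705408 ≈ 1.7527e-7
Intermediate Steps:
d = 1008243 (d = 3797478 - 2789235 = 1008243)
1/(4697165 + d) = 1/(4697165 + 1008243) = 1/5705408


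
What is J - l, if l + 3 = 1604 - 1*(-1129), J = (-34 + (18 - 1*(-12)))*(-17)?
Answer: -2662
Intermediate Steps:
J = 68 (J = (-34 + (18 + 12))*(-17) = (-34 + 30)*(-17) = -4*(-17) = 68)
l = 2730 (l = -3 + (1604 - 1*(-1129)) = -3 + (1604 + 1129) = -3 + 2733 = 2730)
J - l = 68 - 1*2730 = 68 - 2730 = -2662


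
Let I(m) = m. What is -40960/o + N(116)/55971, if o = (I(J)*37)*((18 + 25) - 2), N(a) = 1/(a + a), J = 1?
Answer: -531876739603/19698657624 ≈ -27.001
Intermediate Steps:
N(a) = 1/(2*a)
o = 1517 (o = (1*37)*((18 + 25) - 2) = 37*(43 - 2) = 37*41 = 1517)
-40960/o + N(116)/55971 = -40960/1517 + ((1/2)/116)/55971 = -40960*1/1517 + ((1/2)*(1/116))*(1/55971) = -40960/1517 + (1/232)*(1/55971) = -40960/1517 + 1/12985272 = -531876739603/19698657624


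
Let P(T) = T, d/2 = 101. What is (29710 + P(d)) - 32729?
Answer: -2817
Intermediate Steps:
d = 202 (d = 2*101 = 202)
(29710 + P(d)) - 32729 = (29710 + 202) - 32729 = 29912 - 32729 = -2817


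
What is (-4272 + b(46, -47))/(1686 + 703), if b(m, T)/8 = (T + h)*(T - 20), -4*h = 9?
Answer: 22126/2389 ≈ 9.2616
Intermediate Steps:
h = -9/4 (h = -¼*9 = -9/4 ≈ -2.2500)
b(m, T) = 8*(-20 + T)*(-9/4 + T) (b(m, T) = 8*((T - 9/4)*(T - 20)) = 8*((-9/4 + T)*(-20 + T)) = 8*((-20 + T)*(-9/4 + T)) = 8*(-20 + T)*(-9/4 + T))
(-4272 + b(46, -47))/(1686 + 703) = (-4272 + (360 - 178*(-47) + 8*(-47)²))/(1686 + 703) = (-4272 + (360 + 8366 + 8*2209))/2389 = (-4272 + (360 + 8366 + 17672))*(1/2389) = (-4272 + 26398)*(1/2389) = 22126*(1/2389) = 22126/2389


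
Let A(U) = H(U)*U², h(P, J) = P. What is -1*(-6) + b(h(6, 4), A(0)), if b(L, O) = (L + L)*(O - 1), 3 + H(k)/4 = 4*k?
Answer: -6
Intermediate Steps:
H(k) = -12 + 16*k (H(k) = -12 + 4*(4*k) = -12 + 16*k)
A(U) = U²*(-12 + 16*U) (A(U) = (-12 + 16*U)*U² = U²*(-12 + 16*U))
b(L, O) = 2*L*(-1 + O) (b(L, O) = (2*L)*(-1 + O) = 2*L*(-1 + O))
-1*(-6) + b(h(6, 4), A(0)) = -1*(-6) + 2*6*(-1 + 0²*(-12 + 16*0)) = 6 + 2*6*(-1 + 0*(-12 + 0)) = 6 + 2*6*(-1 + 0*(-12)) = 6 + 2*6*(-1 + 0) = 6 + 2*6*(-1) = 6 - 12 = -6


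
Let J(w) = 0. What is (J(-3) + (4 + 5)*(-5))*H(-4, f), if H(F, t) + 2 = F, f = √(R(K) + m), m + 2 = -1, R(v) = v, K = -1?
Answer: 270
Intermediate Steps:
m = -3 (m = -2 - 1 = -3)
f = 2*I (f = √(-1 - 3) = √(-4) = 2*I ≈ 2.0*I)
H(F, t) = -2 + F
(J(-3) + (4 + 5)*(-5))*H(-4, f) = (0 + (4 + 5)*(-5))*(-2 - 4) = (0 + 9*(-5))*(-6) = (0 - 45)*(-6) = -45*(-6) = 270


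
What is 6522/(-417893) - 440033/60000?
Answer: -184278030469/25073580000 ≈ -7.3495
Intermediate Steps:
6522/(-417893) - 440033/60000 = 6522*(-1/417893) - 440033*1/60000 = -6522/417893 - 440033/60000 = -184278030469/25073580000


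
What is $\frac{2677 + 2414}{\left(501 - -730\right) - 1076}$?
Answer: $\frac{5091}{155} \approx 32.845$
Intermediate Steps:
$\frac{2677 + 2414}{\left(501 - -730\right) - 1076} = \frac{5091}{\left(501 + 730\right) - 1076} = \frac{5091}{1231 - 1076} = \frac{5091}{155}$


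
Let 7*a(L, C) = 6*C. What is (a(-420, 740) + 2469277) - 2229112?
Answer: 1685595/7 ≈ 2.4080e+5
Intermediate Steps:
a(L, C) = 6*C/7 (a(L, C) = (6*C)/7 = 6*C/7)
(a(-420, 740) + 2469277) - 2229112 = ((6/7)*740 + 2469277) - 2229112 = (4440/7 + 2469277) - 2229112 = 17289379/7 - 2229112 = 1685595/7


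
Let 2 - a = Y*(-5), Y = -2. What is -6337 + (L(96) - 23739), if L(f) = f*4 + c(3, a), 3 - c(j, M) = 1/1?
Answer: -29690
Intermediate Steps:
a = -8 (a = 2 - (-2)*(-5) = 2 - 1*10 = 2 - 10 = -8)
c(j, M) = 2 (c(j, M) = 3 - 1/1 = 3 - 1*1 = 3 - 1 = 2)
L(f) = 2 + 4*f (L(f) = f*4 + 2 = 4*f + 2 = 2 + 4*f)
-6337 + (L(96) - 23739) = -6337 + ((2 + 4*96) - 23739) = -6337 + ((2 + 384) - 23739) = -6337 + (386 - 23739) = -6337 - 23353 = -29690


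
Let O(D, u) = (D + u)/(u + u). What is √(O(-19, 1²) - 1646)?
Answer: I*√1655 ≈ 40.682*I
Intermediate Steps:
O(D, u) = (D + u)/(2*u) (O(D, u) = (D + u)/((2*u)) = (D + u)*(1/(2*u)) = (D + u)/(2*u))
√(O(-19, 1²) - 1646) = √((-19 + 1²)/(2*(1²)) - 1646) = √((½)*(-19 + 1)/1 - 1646) = √((½)*1*(-18) - 1646) = √(-9 - 1646) = √(-1655) = I*√1655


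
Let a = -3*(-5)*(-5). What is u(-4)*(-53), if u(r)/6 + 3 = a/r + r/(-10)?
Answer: -51357/10 ≈ -5135.7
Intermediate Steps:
a = -75 (a = 15*(-5) = -75)
u(r) = -18 - 450/r - 3*r/5 (u(r) = -18 + 6*(-75/r + r/(-10)) = -18 + 6*(-75/r + r*(-⅒)) = -18 + 6*(-75/r - r/10) = -18 + (-450/r - 3*r/5) = -18 - 450/r - 3*r/5)
u(-4)*(-53) = (-18 - 450/(-4) - ⅗*(-4))*(-53) = (-18 - 450*(-¼) + 12/5)*(-53) = (-18 + 225/2 + 12/5)*(-53) = (969/10)*(-53) = -51357/10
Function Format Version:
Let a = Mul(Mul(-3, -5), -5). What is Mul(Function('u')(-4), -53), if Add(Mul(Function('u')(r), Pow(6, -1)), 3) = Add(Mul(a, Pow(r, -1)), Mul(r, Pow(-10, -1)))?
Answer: Rational(-51357, 10) ≈ -5135.7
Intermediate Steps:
a = -75 (a = Mul(15, -5) = -75)
Function('u')(r) = Add(-18, Mul(-450, Pow(r, -1)), Mul(Rational(-3, 5), r)) (Function('u')(r) = Add(-18, Mul(6, Add(Mul(-75, Pow(r, -1)), Mul(r, Pow(-10, -1))))) = Add(-18, Mul(6, Add(Mul(-75, Pow(r, -1)), Mul(r, Rational(-1, 10))))) = Add(-18, Mul(6, Add(Mul(-75, Pow(r, -1)), Mul(Rational(-1, 10), r)))) = Add(-18, Add(Mul(-450, Pow(r, -1)), Mul(Rational(-3, 5), r))) = Add(-18, Mul(-450, Pow(r, -1)), Mul(Rational(-3, 5), r)))
Mul(Function('u')(-4), -53) = Mul(Add(-18, Mul(-450, Pow(-4, -1)), Mul(Rational(-3, 5), -4)), -53) = Mul(Add(-18, Mul(-450, Rational(-1, 4)), Rational(12, 5)), -53) = Mul(Add(-18, Rational(225, 2), Rational(12, 5)), -53) = Mul(Rational(969, 10), -53) = Rational(-51357, 10)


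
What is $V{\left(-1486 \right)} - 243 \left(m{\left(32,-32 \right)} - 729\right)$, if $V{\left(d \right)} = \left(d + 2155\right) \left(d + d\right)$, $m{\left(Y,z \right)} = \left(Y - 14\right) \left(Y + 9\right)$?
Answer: $-1990455$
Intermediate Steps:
$m{\left(Y,z \right)} = \left(-14 + Y\right) \left(9 + Y\right)$
$V{\left(d \right)} = 2 d \left(2155 + d\right)$ ($V{\left(d \right)} = \left(2155 + d\right) 2 d = 2 d \left(2155 + d\right)$)
$V{\left(-1486 \right)} - 243 \left(m{\left(32,-32 \right)} - 729\right) = 2 \left(-1486\right) \left(2155 - 1486\right) - 243 \left(\left(-126 + 32^{2} - 160\right) - 729\right) = 2 \left(-1486\right) 669 - 243 \left(\left(-126 + 1024 - 160\right) - 729\right) = -1988268 - 243 \left(738 - 729\right) = -1988268 - 2187 = -1990455$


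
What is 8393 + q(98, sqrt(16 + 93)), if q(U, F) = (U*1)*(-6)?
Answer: 7805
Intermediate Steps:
q(U, F) = -6*U (q(U, F) = U*(-6) = -6*U)
8393 + q(98, sqrt(16 + 93)) = 8393 - 6*98 = 8393 - 588 = 7805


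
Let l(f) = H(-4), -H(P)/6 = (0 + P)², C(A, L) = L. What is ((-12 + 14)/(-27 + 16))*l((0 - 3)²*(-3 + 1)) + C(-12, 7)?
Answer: 269/11 ≈ 24.455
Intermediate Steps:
H(P) = -6*P² (H(P) = -6*(0 + P)² = -6*P²)
l(f) = -96 (l(f) = -6*(-4)² = -6*16 = -96)
((-12 + 14)/(-27 + 16))*l((0 - 3)²*(-3 + 1)) + C(-12, 7) = ((-12 + 14)/(-27 + 16))*(-96) + 7 = (2/(-11))*(-96) + 7 = (2*(-1/11))*(-96) + 7 = -2/11*(-96) + 7 = 192/11 + 7 = 269/11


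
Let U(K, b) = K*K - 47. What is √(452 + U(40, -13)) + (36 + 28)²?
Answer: 4096 + √2005 ≈ 4140.8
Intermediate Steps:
U(K, b) = -47 + K² (U(K, b) = K² - 47 = -47 + K²)
√(452 + U(40, -13)) + (36 + 28)² = √(452 + (-47 + 40²)) + (36 + 28)² = √(452 + (-47 + 1600)) + 64² = √(452 + 1553) + 4096 = √2005 + 4096 = 4096 + √2005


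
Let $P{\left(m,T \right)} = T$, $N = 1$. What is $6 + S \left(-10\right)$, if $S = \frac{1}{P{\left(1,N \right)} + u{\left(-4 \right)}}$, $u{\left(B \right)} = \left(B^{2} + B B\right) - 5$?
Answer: $\frac{79}{14} \approx 5.6429$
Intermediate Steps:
$u{\left(B \right)} = -5 + 2 B^{2}$ ($u{\left(B \right)} = \left(B^{2} + B^{2}\right) - 5 = 2 B^{2} - 5 = -5 + 2 B^{2}$)
$S = \frac{1}{28}$ ($S = \frac{1}{1 - \left(5 - 2 \left(-4\right)^{2}\right)} = \frac{1}{1 + \left(-5 + 2 \cdot 16\right)} = \frac{1}{1 + \left(-5 + 32\right)} = \frac{1}{1 + 27} = \frac{1}{28} \approx 0.035714$)
$6 + S \left(-10\right) = 6 + \frac{1}{28} \left(-10\right) = 6 - \frac{5}{14} = \frac{79}{14}$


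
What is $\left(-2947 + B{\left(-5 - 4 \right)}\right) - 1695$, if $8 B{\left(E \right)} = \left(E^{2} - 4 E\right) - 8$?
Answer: $- \frac{37027}{8} \approx -4628.4$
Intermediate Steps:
$B{\left(E \right)} = -1 - \frac{E}{2} + \frac{E^{2}}{8}$ ($B{\left(E \right)} = \frac{\left(E^{2} - 4 E\right) - 8}{8} = \frac{-8 + E^{2} - 4 E}{8} = -1 - \frac{E}{2} + \frac{E^{2}}{8}$)
$\left(-2947 + B{\left(-5 - 4 \right)}\right) - 1695 = \left(-2947 - \left(1 + \frac{-5 - 4}{2} - \frac{\left(-5 - 4\right)^{2}}{8}\right)\right) - 1695 = \left(-2947 - \left(- \frac{7}{2} - \frac{81}{8}\right)\right) - 1695 = \left(-2947 + \left(-1 + \frac{9}{2} + \frac{1}{8} \cdot 81\right)\right) - 1695 = \left(-2947 + \left(-1 + \frac{9}{2} + \frac{81}{8}\right)\right) - 1695 = \left(-2947 + \frac{109}{8}\right) - 1695 = - \frac{23467}{8} - 1695 = - \frac{37027}{8}$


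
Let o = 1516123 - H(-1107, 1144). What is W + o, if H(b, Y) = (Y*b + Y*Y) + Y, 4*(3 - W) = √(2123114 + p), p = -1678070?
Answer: 1472654 - √111261/2 ≈ 1.4725e+6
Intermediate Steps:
W = 3 - √111261/2 (W = 3 - √(2123114 - 1678070)/4 = 3 - √111261/2 ≈ -163.78)
H(b, Y) = Y + Y² + Y*b (H(b, Y) = (Y*b + Y²) + Y = (Y² + Y*b) + Y = Y + Y² + Y*b)
o = 1472651 (o = 1516123 - 1144*(1 + 1144 - 1107) = 1516123 - 1144*38 = 1516123 - 1*43472 = 1516123 - 43472 = 1472651)
W + o = (3 - √111261/2) + 1472651 = 1472654 - √111261/2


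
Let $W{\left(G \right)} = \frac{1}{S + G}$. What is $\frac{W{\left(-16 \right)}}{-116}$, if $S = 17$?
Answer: $- \frac{1}{116} \approx -0.0086207$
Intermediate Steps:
$W{\left(G \right)} = \frac{1}{17 + G}$
$\frac{W{\left(-16 \right)}}{-116} = \frac{1}{\left(17 - 16\right) \left(-116\right)} = 1^{-1} \left(- \frac{1}{116}\right) = 1 \left(- \frac{1}{116}\right) = - \frac{1}{116}$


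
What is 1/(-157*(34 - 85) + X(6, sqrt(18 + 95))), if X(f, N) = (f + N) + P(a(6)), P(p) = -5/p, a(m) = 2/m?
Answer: 7998/63967891 - sqrt(113)/63967891 ≈ 0.00012487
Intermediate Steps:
X(f, N) = -15 + N + f (X(f, N) = (f + N) - 5/(2/6) = (N + f) - 5/(2*(1/6)) = (N + f) - 5/1/3 = (N + f) - 5*3 = (N + f) - 15 = -15 + N + f)
1/(-157*(34 - 85) + X(6, sqrt(18 + 95))) = 1/(-157*(34 - 85) + (-15 + sqrt(18 + 95) + 6)) = 1/(-157*(-51) + (-15 + sqrt(113) + 6)) = 1/(8007 + (-9 + sqrt(113))) = 1/(7998 + sqrt(113))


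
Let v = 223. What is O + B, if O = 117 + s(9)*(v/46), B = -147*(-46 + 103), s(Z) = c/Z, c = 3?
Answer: -1139933/138 ≈ -8260.4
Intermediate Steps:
s(Z) = 3/Z
B = -8379 (B = -147*57 = -8379)
O = 16369/138 (O = 117 + (3/9)*(223/46) = 117 + (3*(⅑))*(223*(1/46)) = 117 + (⅓)*(223/46) = 117 + 223/138 = 16369/138 ≈ 118.62)
O + B = 16369/138 - 8379 = -1139933/138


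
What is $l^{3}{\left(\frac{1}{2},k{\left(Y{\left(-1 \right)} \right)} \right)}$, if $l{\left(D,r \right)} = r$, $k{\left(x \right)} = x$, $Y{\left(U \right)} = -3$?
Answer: $-27$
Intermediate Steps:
$l^{3}{\left(\frac{1}{2},k{\left(Y{\left(-1 \right)} \right)} \right)} = \left(-3\right)^{3} = -27$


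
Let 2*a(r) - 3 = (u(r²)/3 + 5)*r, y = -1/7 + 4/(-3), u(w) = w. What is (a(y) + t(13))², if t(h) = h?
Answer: 325870864201/3087580356 ≈ 105.54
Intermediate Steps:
y = -31/21 (y = -1*⅐ + 4*(-⅓) = -⅐ - 4/3 = -31/21 ≈ -1.4762)
a(r) = 3/2 + r*(5 + r²/3)/2 (a(r) = 3/2 + ((r²/3 + 5)*r)/2 = 3/2 + ((5 + r²/3)*r)/2 = 3/2 + (r*(5 + r²/3))/2 = 3/2 + r*(5 + r²/3)/2)
(a(y) + t(13))² = ((3/2 + (-31/21)³/6 + (5/2)*(-31/21)) + 13)² = ((3/2 + (⅙)*(-29791/9261) - 155/42) + 13)² = ((3/2 - 29791/55566 - 155/42) + 13)² = (-151507/55566 + 13)² = (570851/55566)² = 325870864201/3087580356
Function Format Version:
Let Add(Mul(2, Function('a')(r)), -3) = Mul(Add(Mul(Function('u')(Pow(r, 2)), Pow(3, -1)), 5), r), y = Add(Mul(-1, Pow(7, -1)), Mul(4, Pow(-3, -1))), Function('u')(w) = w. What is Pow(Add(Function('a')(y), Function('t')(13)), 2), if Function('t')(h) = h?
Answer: Rational(325870864201, 3087580356) ≈ 105.54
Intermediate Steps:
y = Rational(-31, 21) (y = Add(Mul(-1, Rational(1, 7)), Mul(4, Rational(-1, 3))) = Add(Rational(-1, 7), Rational(-4, 3)) = Rational(-31, 21) ≈ -1.4762)
Function('a')(r) = Add(Rational(3, 2), Mul(Rational(1, 2), r, Add(5, Mul(Rational(1, 3), Pow(r, 2))))) (Function('a')(r) = Add(Rational(3, 2), Mul(Rational(1, 2), Mul(Add(Mul(Pow(r, 2), Pow(3, -1)), 5), r))) = Add(Rational(3, 2), Mul(Rational(1, 2), Mul(Add(Mul(Pow(r, 2), Rational(1, 3)), 5), r))) = Add(Rational(3, 2), Mul(Rational(1, 2), Mul(Add(Mul(Rational(1, 3), Pow(r, 2)), 5), r))) = Add(Rational(3, 2), Mul(Rational(1, 2), Mul(Add(5, Mul(Rational(1, 3), Pow(r, 2))), r))) = Add(Rational(3, 2), Mul(Rational(1, 2), Mul(r, Add(5, Mul(Rational(1, 3), Pow(r, 2)))))) = Add(Rational(3, 2), Mul(Rational(1, 2), r, Add(5, Mul(Rational(1, 3), Pow(r, 2))))))
Pow(Add(Function('a')(y), Function('t')(13)), 2) = Pow(Add(Add(Rational(3, 2), Mul(Rational(1, 6), Pow(Rational(-31, 21), 3)), Mul(Rational(5, 2), Rational(-31, 21))), 13), 2) = Pow(Add(Add(Rational(3, 2), Mul(Rational(1, 6), Rational(-29791, 9261)), Rational(-155, 42)), 13), 2) = Pow(Add(Add(Rational(3, 2), Rational(-29791, 55566), Rational(-155, 42)), 13), 2) = Pow(Add(Rational(-151507, 55566), 13), 2) = Pow(Rational(570851, 55566), 2) = Rational(325870864201, 3087580356)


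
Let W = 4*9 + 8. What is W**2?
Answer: 1936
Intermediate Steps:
W = 44 (W = 36 + 8 = 44)
W**2 = 44**2 = 1936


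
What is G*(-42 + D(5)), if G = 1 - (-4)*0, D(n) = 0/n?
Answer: -42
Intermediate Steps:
D(n) = 0
G = 1 (G = 1 - 1*0 = 1 + 0 = 1)
G*(-42 + D(5)) = 1*(-42 + 0) = 1*(-42) = -42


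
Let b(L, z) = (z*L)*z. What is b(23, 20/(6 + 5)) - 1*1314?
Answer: -149794/121 ≈ -1238.0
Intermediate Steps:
b(L, z) = L*z² (b(L, z) = (L*z)*z = L*z²)
b(23, 20/(6 + 5)) - 1*1314 = 23*(20/(6 + 5))² - 1*1314 = 23*(20/11)² - 1314 = 23*(400/121) - 1314 = 9200/121 - 1314 = -149794/121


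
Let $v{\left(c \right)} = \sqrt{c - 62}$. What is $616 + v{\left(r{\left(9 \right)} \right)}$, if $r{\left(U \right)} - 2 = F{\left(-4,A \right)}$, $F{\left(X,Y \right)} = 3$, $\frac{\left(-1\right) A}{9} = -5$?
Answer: $616 + i \sqrt{57} \approx 616.0 + 7.5498 i$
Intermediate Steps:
$A = 45$ ($A = \left(-9\right) \left(-5\right) = 45$)
$r{\left(U \right)} = 5$ ($r{\left(U \right)} = 2 + 3 = 5$)
$v{\left(c \right)} = \sqrt{-62 + c}$
$616 + v{\left(r{\left(9 \right)} \right)} = 616 + \sqrt{-62 + 5} = 616 + \sqrt{-57} = 616 + i \sqrt{57}$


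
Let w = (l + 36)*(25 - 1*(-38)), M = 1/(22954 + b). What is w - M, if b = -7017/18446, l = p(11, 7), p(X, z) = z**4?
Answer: 65005404142531/423402467 ≈ 1.5353e+5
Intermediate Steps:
l = 2401 (l = 7**4 = 2401)
b = -7017/18446 (b = -7017*1/18446 = -7017/18446 ≈ -0.38041)
M = 18446/423402467 (M = 1/(22954 - 7017/18446) = 1/(423402467/18446) = 18446/423402467 ≈ 4.3566e-5)
w = 153531 (w = (2401 + 36)*(25 - 1*(-38)) = 2437*(25 + 38) = 2437*63 = 153531)
w - M = 153531 - 1*18446/423402467 = 153531 - 18446/423402467 = 65005404142531/423402467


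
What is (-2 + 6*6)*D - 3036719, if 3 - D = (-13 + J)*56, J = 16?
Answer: -3042329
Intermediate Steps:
D = -165 (D = 3 - (-13 + 16)*56 = 3 - 3*56 = 3 - 1*168 = 3 - 168 = -165)
(-2 + 6*6)*D - 3036719 = (-2 + 6*6)*(-165) - 3036719 = (-2 + 36)*(-165) - 3036719 = 34*(-165) - 3036719 = -5610 - 3036719 = -3042329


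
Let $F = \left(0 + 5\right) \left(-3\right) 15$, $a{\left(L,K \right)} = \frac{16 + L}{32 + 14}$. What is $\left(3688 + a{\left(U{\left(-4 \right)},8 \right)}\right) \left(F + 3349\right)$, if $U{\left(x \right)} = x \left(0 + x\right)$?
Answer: $\frac{265040160}{23} \approx 1.1523 \cdot 10^{7}$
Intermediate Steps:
$U{\left(x \right)} = x^{2}$ ($U{\left(x \right)} = x x = x^{2}$)
$a{\left(L,K \right)} = \frac{8}{23} + \frac{L}{46}$ ($a{\left(L,K \right)} = \frac{16 + L}{46} = \left(16 + L\right) \frac{1}{46} = \frac{8}{23} + \frac{L}{46}$)
$F = -225$ ($F = 5 \left(-3\right) 15 = \left(-15\right) 15 = -225$)
$\left(3688 + a{\left(U{\left(-4 \right)},8 \right)}\right) \left(F + 3349\right) = \left(3688 + \left(\frac{8}{23} + \frac{\left(-4\right)^{2}}{46}\right)\right) \left(-225 + 3349\right) = \left(3688 + \left(\frac{8}{23} + \frac{1}{46} \cdot 16\right)\right) 3124 = \left(3688 + \left(\frac{8}{23} + \frac{8}{23}\right)\right) 3124 = \left(3688 + \frac{16}{23}\right) 3124 = \frac{84840}{23} \cdot 3124 = \frac{265040160}{23}$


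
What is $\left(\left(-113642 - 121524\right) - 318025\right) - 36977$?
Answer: $-590168$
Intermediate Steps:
$\left(\left(-113642 - 121524\right) - 318025\right) - 36977 = \left(-235166 - 318025\right) - 36977 = -553191 - 36977 = -590168$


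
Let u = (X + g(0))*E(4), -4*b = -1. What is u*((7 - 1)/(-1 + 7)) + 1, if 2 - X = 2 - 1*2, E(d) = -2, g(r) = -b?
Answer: -5/2 ≈ -2.5000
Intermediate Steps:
b = ¼ (b = -¼*(-1) = ¼ ≈ 0.25000)
g(r) = -¼ (g(r) = -1*¼ = -¼)
X = 2 (X = 2 - (2 - 1*2) = 2 - (2 - 2) = 2 - 1*0 = 2 + 0 = 2)
u = -7/2 (u = (2 - ¼)*(-2) = (7/4)*(-2) = -7/2 ≈ -3.5000)
u*((7 - 1)/(-1 + 7)) + 1 = -7*(7 - 1)/(2*(-1 + 7)) + 1 = -21/6 + 1 = -7/2*1 + 1 = -7/2 + 1 = -5/2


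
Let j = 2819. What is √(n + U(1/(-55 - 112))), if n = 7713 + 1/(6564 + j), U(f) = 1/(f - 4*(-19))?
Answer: √2232045889275448477/17011379 ≈ 87.824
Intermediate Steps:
U(f) = 1/(76 + f) (U(f) = 1/(f + 76) = 1/(76 + f))
n = 72371080/9383 (n = 7713 + 1/(6564 + 2819) = 7713 + 1/9383 = 72371080/9383 ≈ 7713.0)
√(n + U(1/(-55 - 112))) = √(72371080/9383 + 1/(76 + 1/(-55 - 112))) = √(72371080/9383 + 1/(76 + 1/(-167))) = √(72371080/9383 + 1/(76 - 1/167)) = √(72371080/9383 + 1/(12691/167)) = √(72371080/9383 + 167/12691) = √(918462943241/119079653) = √2232045889275448477/17011379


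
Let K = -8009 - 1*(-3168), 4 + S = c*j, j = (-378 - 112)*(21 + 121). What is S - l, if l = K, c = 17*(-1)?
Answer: 1187697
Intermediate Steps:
j = -69580 (j = -490*142 = -69580)
c = -17
S = 1182856 (S = -4 - 17*(-69580) = -4 + 1182860 = 1182856)
K = -4841 (K = -8009 + 3168 = -4841)
l = -4841
S - l = 1182856 - 1*(-4841) = 1182856 + 4841 = 1187697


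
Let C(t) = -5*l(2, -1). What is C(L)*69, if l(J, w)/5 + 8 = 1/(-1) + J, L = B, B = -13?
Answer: 12075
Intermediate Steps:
L = -13
l(J, w) = -45 + 5*J (l(J, w) = -40 + 5*(1/(-1) + J) = -40 + 5*(-1 + J) = -40 + (-5 + 5*J) = -45 + 5*J)
C(t) = 175 (C(t) = -5*(-45 + 5*2) = -5*(-45 + 10) = -5*(-35) = 175)
C(L)*69 = 175*69 = 12075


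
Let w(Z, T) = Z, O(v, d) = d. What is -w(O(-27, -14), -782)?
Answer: 14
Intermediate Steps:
-w(O(-27, -14), -782) = -1*(-14) = 14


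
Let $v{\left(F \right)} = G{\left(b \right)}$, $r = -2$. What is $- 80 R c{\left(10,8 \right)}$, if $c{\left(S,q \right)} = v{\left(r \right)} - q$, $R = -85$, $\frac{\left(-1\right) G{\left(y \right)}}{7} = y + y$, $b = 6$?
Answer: $-625600$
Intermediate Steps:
$G{\left(y \right)} = - 14 y$ ($G{\left(y \right)} = - 7 \left(y + y\right) = - 7 \cdot 2 y = - 14 y$)
$v{\left(F \right)} = -84$ ($v{\left(F \right)} = \left(-14\right) 6 = -84$)
$c{\left(S,q \right)} = -84 - q$
$- 80 R c{\left(10,8 \right)} = \left(-80\right) \left(-85\right) \left(-84 - 8\right) = 6800 \left(-84 - 8\right) = 6800 \left(-92\right) = -625600$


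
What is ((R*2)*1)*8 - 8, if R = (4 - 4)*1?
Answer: -8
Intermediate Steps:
R = 0 (R = 0*1 = 0)
((R*2)*1)*8 - 8 = ((0*2)*1)*8 - 8 = (0*1)*8 - 8 = 0*8 - 8 = 0 - 8 = -8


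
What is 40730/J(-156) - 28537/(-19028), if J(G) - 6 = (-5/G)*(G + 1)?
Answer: 120906223097/3063508 ≈ 39467.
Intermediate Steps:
J(G) = 6 - 5*(1 + G)/G (J(G) = 6 + (-5/G)*(G + 1) = 6 + (-5/G)*(1 + G) = 6 - 5*(1 + G)/G)
40730/J(-156) - 28537/(-19028) = 40730/(((-5 - 156)/(-156))) - 28537/(-19028) = 40730/((-1/156*(-161))) - 28537*(-1/19028) = 40730/(161/156) + 28537/19028 = 40730*(156/161) + 28537/19028 = 6353880/161 + 28537/19028 = 120906223097/3063508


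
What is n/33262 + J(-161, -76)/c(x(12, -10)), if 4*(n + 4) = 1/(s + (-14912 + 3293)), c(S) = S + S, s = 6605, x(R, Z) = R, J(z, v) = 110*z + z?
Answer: -496741407363/667102672 ≈ -744.63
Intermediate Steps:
J(z, v) = 111*z
c(S) = 2*S
n = -80225/20056 (n = -4 + 1/(4*(6605 + (-14912 + 3293))) = -4 + 1/(4*(6605 - 11619)) = -4 + (¼)/(-5014) = -4 + (¼)*(-1/5014) = -4 - 1/20056 = -80225/20056 ≈ -4.0000)
n/33262 + J(-161, -76)/c(x(12, -10)) = -80225/20056/33262 + (111*(-161))/((2*12)) = -80225/20056*1/33262 - 17871/24 = -80225/667102672 - 17871*1/24 = -80225/667102672 - 5957/8 = -496741407363/667102672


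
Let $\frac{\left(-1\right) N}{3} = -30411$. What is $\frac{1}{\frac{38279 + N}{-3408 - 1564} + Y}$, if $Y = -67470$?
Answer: $- \frac{1243}{83897588} \approx -1.4816 \cdot 10^{-5}$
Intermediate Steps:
$N = 91233$ ($N = \left(-3\right) \left(-30411\right) = 91233$)
$\frac{1}{\frac{38279 + N}{-3408 - 1564} + Y} = \frac{1}{\frac{38279 + 91233}{-3408 - 1564} - 67470} = \frac{1}{\frac{129512}{-4972} - 67470} = \frac{1}{129512 \left(- \frac{1}{4972}\right) - 67470} = \frac{1}{- \frac{32378}{1243} - 67470} = \frac{1}{- \frac{83897588}{1243}} = - \frac{1243}{83897588}$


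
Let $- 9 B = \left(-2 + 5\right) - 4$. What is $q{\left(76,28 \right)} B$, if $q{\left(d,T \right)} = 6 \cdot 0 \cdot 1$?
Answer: $0$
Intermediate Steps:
$q{\left(d,T \right)} = 0$ ($q{\left(d,T \right)} = 0 \cdot 1 = 0$)
$B = \frac{1}{9}$ ($B = - \frac{\left(-2 + 5\right) - 4}{9} = - \frac{3 - 4}{9} = \left(- \frac{1}{9}\right) \left(-1\right) = \frac{1}{9} \approx 0.11111$)
$q{\left(76,28 \right)} B = 0 \cdot \frac{1}{9} = 0$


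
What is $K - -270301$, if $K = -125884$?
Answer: $144417$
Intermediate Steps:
$K - -270301 = -125884 - -270301 = -125884 + 270301 = 144417$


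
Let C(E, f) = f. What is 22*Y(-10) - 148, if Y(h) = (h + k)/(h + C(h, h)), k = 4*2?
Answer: -729/5 ≈ -145.80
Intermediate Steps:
k = 8
Y(h) = (8 + h)/(2*h) (Y(h) = (h + 8)/(h + h) = (8 + h)/((2*h)) = (8 + h)*(1/(2*h)) = (8 + h)/(2*h))
22*Y(-10) - 148 = 22*((½)*(8 - 10)/(-10)) - 148 = 22*((½)*(-⅒)*(-2)) - 148 = 22*(⅒) - 148 = 11/5 - 148 = -729/5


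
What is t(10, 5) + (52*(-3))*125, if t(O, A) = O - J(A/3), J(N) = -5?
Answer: -19485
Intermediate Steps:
t(O, A) = 5 + O (t(O, A) = O - 1*(-5) = O + 5 = 5 + O)
t(10, 5) + (52*(-3))*125 = (5 + 10) + (52*(-3))*125 = 15 - 156*125 = 15 - 19500 = -19485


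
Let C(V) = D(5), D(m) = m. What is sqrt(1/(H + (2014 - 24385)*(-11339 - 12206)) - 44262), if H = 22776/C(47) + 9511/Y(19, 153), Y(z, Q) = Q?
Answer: 3*I*sqrt(798522566697272808593298422)/402948306458 ≈ 210.39*I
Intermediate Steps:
C(V) = 5
H = 3532283/765 (H = 22776/5 + 9511/153 = 3532283/765 ≈ 4617.4)
sqrt(1/(H + (2014 - 24385)*(-11339 - 12206)) - 44262) = sqrt(1/(3532283/765 + (2014 - 24385)*(-11339 - 12206)) - 44262) = sqrt(1/(3532283/765 - 22371*(-23545)) - 44262) = sqrt(1/(3532283/765 + 526725195) - 44262) = sqrt(1/(402948306458/765) - 44262) = sqrt(765/402948306458 - 44262) = sqrt(-17835297940443231/402948306458) = 3*I*sqrt(798522566697272808593298422)/402948306458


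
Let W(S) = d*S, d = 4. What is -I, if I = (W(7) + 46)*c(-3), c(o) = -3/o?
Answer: -74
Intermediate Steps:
W(S) = 4*S
I = 74 (I = (4*7 + 46)*(-3/(-3)) = (28 + 46)*(-3*(-⅓)) = 74*1 = 74)
-I = -1*74 = -74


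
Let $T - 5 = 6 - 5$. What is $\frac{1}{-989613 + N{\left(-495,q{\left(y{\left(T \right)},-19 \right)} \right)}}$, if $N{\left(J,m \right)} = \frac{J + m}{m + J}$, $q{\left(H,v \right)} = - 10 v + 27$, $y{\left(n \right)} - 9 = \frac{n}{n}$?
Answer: $- \frac{1}{989612} \approx -1.0105 \cdot 10^{-6}$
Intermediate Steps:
$T = 6$ ($T = 5 + \left(6 - 5\right) = 5 + 1 = 6$)
$y{\left(n \right)} = 10$ ($y{\left(n \right)} = 9 + \frac{n}{n} = 9 + 1 = 10$)
$q{\left(H,v \right)} = 27 - 10 v$
$N{\left(J,m \right)} = 1$ ($N{\left(J,m \right)} = \frac{J + m}{J + m} = 1$)
$\frac{1}{-989613 + N{\left(-495,q{\left(y{\left(T \right)},-19 \right)} \right)}} = \frac{1}{-989613 + 1} = \frac{1}{-989612} = - \frac{1}{989612}$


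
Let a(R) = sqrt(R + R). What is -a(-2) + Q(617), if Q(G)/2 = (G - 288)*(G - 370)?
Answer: 162526 - 2*I ≈ 1.6253e+5 - 2.0*I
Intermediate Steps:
a(R) = sqrt(2)*sqrt(R) (a(R) = sqrt(2*R) = sqrt(2)*sqrt(R))
Q(G) = 2*(-370 + G)*(-288 + G) (Q(G) = 2*((G - 288)*(G - 370)) = 2*((-288 + G)*(-370 + G)) = 2*((-370 + G)*(-288 + G)) = 2*(-370 + G)*(-288 + G))
-a(-2) + Q(617) = -sqrt(2)*sqrt(-2) + (213120 - 1316*617 + 2*617**2) = -sqrt(2)*I*sqrt(2) + (213120 - 811972 + 2*380689) = -2*I + (213120 - 811972 + 761378) = -2*I + 162526 = 162526 - 2*I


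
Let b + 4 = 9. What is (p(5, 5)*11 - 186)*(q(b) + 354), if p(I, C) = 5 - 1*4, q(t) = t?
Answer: -62825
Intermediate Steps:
b = 5 (b = -4 + 9 = 5)
p(I, C) = 1 (p(I, C) = 5 - 4 = 1)
(p(5, 5)*11 - 186)*(q(b) + 354) = (1*11 - 186)*(5 + 354) = (11 - 186)*359 = -175*359 = -62825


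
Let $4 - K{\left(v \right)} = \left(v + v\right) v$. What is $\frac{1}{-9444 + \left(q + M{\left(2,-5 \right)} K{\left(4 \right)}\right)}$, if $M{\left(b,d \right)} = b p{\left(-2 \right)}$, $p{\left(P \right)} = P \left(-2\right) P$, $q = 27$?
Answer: $- \frac{1}{8969} \approx -0.0001115$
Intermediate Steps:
$K{\left(v \right)} = 4 - 2 v^{2}$ ($K{\left(v \right)} = 4 - \left(v + v\right) v = 4 - 2 v v = 4 - 2 v^{2}$)
$p{\left(P \right)} = - 2 P^{2}$ ($p{\left(P \right)} = - 2 P P = - 2 P^{2}$)
$M{\left(b,d \right)} = - 8 b$ ($M{\left(b,d \right)} = b \left(- 2 \left(-2\right)^{2}\right) = b \left(\left(-2\right) 4\right) = b \left(-8\right) = - 8 b$)
$\frac{1}{-9444 + \left(q + M{\left(2,-5 \right)} K{\left(4 \right)}\right)} = \frac{1}{-9444 + \left(27 + \left(-8\right) 2 \left(4 - 2 \cdot 4^{2}\right)\right)} = \frac{1}{-9444 - \left(-27 + 16 \left(4 - 32\right)\right)} = \frac{1}{-9444 + \left(27 - -448\right)} = \frac{1}{-9444 + \left(27 + 448\right)} = \frac{1}{-9444 + 475} = \frac{1}{-8969} = - \frac{1}{8969}$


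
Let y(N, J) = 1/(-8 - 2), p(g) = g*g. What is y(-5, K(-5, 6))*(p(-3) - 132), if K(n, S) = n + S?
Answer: 123/10 ≈ 12.300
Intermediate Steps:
p(g) = g²
K(n, S) = S + n
y(N, J) = -⅒ (y(N, J) = 1/(-10) = -⅒)
y(-5, K(-5, 6))*(p(-3) - 132) = -((-3)² - 132)/10 = -(9 - 132)/10 = -⅒*(-123) = 123/10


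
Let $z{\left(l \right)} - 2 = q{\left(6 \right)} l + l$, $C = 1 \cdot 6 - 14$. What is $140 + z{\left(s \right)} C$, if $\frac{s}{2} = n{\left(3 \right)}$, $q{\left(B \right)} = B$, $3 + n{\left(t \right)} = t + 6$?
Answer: $-548$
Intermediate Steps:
$n{\left(t \right)} = 3 + t$ ($n{\left(t \right)} = -3 + \left(t + 6\right) = -3 + \left(6 + t\right) = 3 + t$)
$s = 12$ ($s = 2 \left(3 + 3\right) = 2 \cdot 6 = 12$)
$C = -8$ ($C = 6 - 14 = -8$)
$z{\left(l \right)} = 2 + 7 l$ ($z{\left(l \right)} = 2 + \left(6 l + l\right) = 2 + 7 l$)
$140 + z{\left(s \right)} C = 140 + \left(2 + 7 \cdot 12\right) \left(-8\right) = 140 + \left(2 + 84\right) \left(-8\right) = 140 + 86 \left(-8\right) = 140 - 688 = -548$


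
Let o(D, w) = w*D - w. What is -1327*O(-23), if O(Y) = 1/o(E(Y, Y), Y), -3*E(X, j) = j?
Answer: 3981/460 ≈ 8.6543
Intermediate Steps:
E(X, j) = -j/3
o(D, w) = -w + D*w (o(D, w) = D*w - w = -w + D*w)
O(Y) = 1/(Y*(-1 - Y/3))
-1327*O(-23) = -(-3981)/((-23)*(3 - 23)) = -(-3981)*(-1)/(23*(-20)) = -(-3981)*(-1)*(-1)/(23*20) = -1327*(-3/460) = 3981/460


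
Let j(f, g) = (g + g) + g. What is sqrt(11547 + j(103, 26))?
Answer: 5*sqrt(465) ≈ 107.82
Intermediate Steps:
j(f, g) = 3*g (j(f, g) = 2*g + g = 3*g)
sqrt(11547 + j(103, 26)) = sqrt(11547 + 3*26) = sqrt(11547 + 78) = sqrt(11625) = 5*sqrt(465)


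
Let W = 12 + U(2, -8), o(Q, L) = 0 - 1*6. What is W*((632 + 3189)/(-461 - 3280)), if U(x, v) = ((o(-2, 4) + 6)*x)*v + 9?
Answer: -26747/1247 ≈ -21.449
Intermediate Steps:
o(Q, L) = -6 (o(Q, L) = 0 - 6 = -6)
U(x, v) = 9 (U(x, v) = ((-6 + 6)*x)*v + 9 = (0*x)*v + 9 = 0*v + 9 = 0 + 9 = 9)
W = 21 (W = 12 + 9 = 21)
W*((632 + 3189)/(-461 - 3280)) = 21*((632 + 3189)/(-461 - 3280)) = 21*(3821/(-3741)) = 21*(3821*(-1/3741)) = 21*(-3821/3741) = -26747/1247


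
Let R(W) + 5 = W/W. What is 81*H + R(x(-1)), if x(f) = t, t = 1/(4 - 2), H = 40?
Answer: 3236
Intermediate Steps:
t = 1/2 ≈ 0.50000
x(f) = 1/2
R(W) = -4 (R(W) = -5 + W/W = -5 + 1 = -4)
81*H + R(x(-1)) = 81*40 - 4 = 3240 - 4 = 3236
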